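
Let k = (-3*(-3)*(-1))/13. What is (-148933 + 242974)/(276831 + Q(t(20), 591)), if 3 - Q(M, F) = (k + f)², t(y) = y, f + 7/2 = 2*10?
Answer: 21190572/62323621 ≈ 0.34001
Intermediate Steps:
f = 33/2 (f = -7/2 + 2*10 = -7/2 + 20 = 33/2 ≈ 16.500)
k = -9/13 (k = (9*(-1))*(1/13) = -9*1/13 = -9/13 ≈ -0.69231)
Q(M, F) = -166893/676 (Q(M, F) = 3 - (-9/13 + 33/2)² = 3 - (411/26)² = 3 - 1*168921/676 = 3 - 168921/676 = -166893/676)
(-148933 + 242974)/(276831 + Q(t(20), 591)) = (-148933 + 242974)/(276831 - 166893/676) = 94041/(186970863/676) = 94041*(676/186970863) = 21190572/62323621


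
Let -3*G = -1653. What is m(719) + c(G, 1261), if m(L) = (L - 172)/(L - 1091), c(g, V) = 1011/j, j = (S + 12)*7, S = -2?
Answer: 168901/13020 ≈ 12.972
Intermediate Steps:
G = 551 (G = -⅓*(-1653) = 551)
j = 70 (j = (-2 + 12)*7 = 10*7 = 70)
c(g, V) = 1011/70
m(L) = (-172 + L)/(-1091 + L)
m(719) + c(G, 1261) = (-172 + 719)/(-1091 + 719) + 1011/70 = 547/(-372) + 1011/70 = -1/372*547 + 1011/70 = -547/372 + 1011/70 = 168901/13020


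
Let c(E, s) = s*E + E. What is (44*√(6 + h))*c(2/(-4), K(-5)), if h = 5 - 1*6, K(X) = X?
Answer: 88*√5 ≈ 196.77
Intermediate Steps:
c(E, s) = E + E*s (c(E, s) = E*s + E = E + E*s)
h = -1 (h = 5 - 6 = -1)
(44*√(6 + h))*c(2/(-4), K(-5)) = (44*√(6 - 1))*((2/(-4))*(1 - 5)) = (44*√5)*((2*(-¼))*(-4)) = (44*√5)*(-½*(-4)) = (44*√5)*2 = 88*√5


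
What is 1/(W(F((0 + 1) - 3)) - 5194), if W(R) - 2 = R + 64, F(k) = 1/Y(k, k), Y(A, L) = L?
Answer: -2/10257 ≈ -0.00019499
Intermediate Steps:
F(k) = 1/k
W(R) = 66 + R (W(R) = 2 + (R + 64) = 2 + (64 + R) = 66 + R)
1/(W(F((0 + 1) - 3)) - 5194) = 1/((66 + 1/((0 + 1) - 3)) - 5194) = 1/((66 + 1/(1 - 3)) - 5194) = 1/((66 + 1/(-2)) - 5194) = 1/((66 - 1/2) - 5194) = 1/(131/2 - 5194) = 1/(-10257/2) = -2/10257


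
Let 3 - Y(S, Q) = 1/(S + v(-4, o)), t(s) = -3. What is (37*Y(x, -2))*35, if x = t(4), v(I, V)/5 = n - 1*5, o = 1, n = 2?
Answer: 71225/18 ≈ 3956.9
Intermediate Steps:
v(I, V) = -15 (v(I, V) = 5*(2 - 1*5) = 5*(2 - 5) = 5*(-3) = -15)
x = -3
Y(S, Q) = 3 - 1/(-15 + S) (Y(S, Q) = 3 - 1/(S - 15) = 3 - 1/(-15 + S))
(37*Y(x, -2))*35 = (37*((-46 + 3*(-3))/(-15 - 3)))*35 = (37*((-46 - 9)/(-18)))*35 = (37*(-1/18*(-55)))*35 = (37*(55/18))*35 = (2035/18)*35 = 71225/18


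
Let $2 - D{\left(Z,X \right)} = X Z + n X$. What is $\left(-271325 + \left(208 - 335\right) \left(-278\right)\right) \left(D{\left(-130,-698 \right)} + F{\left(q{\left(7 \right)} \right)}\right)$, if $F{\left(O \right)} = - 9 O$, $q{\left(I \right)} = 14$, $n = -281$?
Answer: $67737925038$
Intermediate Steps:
$D{\left(Z,X \right)} = 2 + 281 X - X Z$ ($D{\left(Z,X \right)} = 2 - \left(X Z - 281 X\right) = 2 - \left(- 281 X + X Z\right) = 2 + 281 X - X Z$)
$\left(-271325 + \left(208 - 335\right) \left(-278\right)\right) \left(D{\left(-130,-698 \right)} + F{\left(q{\left(7 \right)} \right)}\right) = \left(-271325 + \left(208 - 335\right) \left(-278\right)\right) \left(\left(2 + 281 \left(-698\right) - \left(-698\right) \left(-130\right)\right) - 126\right) = \left(-271325 - -35306\right) \left(\left(2 - 196138 - 90740\right) - 126\right) = \left(-271325 + 35306\right) \left(-286876 - 126\right) = \left(-236019\right) \left(-287002\right) = 67737925038$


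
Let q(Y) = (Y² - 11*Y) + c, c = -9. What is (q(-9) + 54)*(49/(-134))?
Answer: -11025/134 ≈ -82.276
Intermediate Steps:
q(Y) = -9 + Y² - 11*Y (q(Y) = (Y² - 11*Y) - 9 = -9 + Y² - 11*Y)
(q(-9) + 54)*(49/(-134)) = ((-9 + (-9)² - 11*(-9)) + 54)*(49/(-134)) = ((-9 + 81 + 99) + 54)*(49*(-1/134)) = (171 + 54)*(-49/134) = 225*(-49/134) = -11025/134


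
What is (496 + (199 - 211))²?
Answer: 234256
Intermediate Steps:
(496 + (199 - 211))² = (496 - 12)² = 484² = 234256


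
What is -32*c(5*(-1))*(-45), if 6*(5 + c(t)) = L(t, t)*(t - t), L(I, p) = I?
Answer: -7200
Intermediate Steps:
c(t) = -5 (c(t) = -5 + (t*(t - t))/6 = -5 + (t*0)/6 = -5 + (⅙)*0 = -5 + 0 = -5)
-32*c(5*(-1))*(-45) = -32*(-5)*(-45) = 160*(-45) = -7200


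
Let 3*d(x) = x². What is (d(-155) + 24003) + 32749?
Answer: 194281/3 ≈ 64760.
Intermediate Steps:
d(x) = x²/3
(d(-155) + 24003) + 32749 = ((⅓)*(-155)² + 24003) + 32749 = ((⅓)*24025 + 24003) + 32749 = (24025/3 + 24003) + 32749 = 96034/3 + 32749 = 194281/3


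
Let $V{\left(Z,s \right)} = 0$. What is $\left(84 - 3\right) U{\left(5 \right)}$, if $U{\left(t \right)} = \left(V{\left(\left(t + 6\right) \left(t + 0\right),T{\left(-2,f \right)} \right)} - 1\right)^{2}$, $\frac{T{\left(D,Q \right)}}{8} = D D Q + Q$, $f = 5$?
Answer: $81$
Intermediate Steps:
$T{\left(D,Q \right)} = 8 Q + 8 Q D^{2}$ ($T{\left(D,Q \right)} = 8 \left(D D Q + Q\right) = 8 \left(D^{2} Q + Q\right) = 8 \left(Q D^{2} + Q\right) = 8 \left(Q + Q D^{2}\right) = 8 Q + 8 Q D^{2}$)
$U{\left(t \right)} = 1$ ($U{\left(t \right)} = \left(0 - 1\right)^{2} = \left(-1\right)^{2} = 1$)
$\left(84 - 3\right) U{\left(5 \right)} = \left(84 - 3\right) 1 = 81 \cdot 1 = 81$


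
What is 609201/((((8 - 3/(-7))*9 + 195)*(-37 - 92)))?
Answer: -473823/27176 ≈ -17.435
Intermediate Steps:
609201/((((8 - 3/(-7))*9 + 195)*(-37 - 92))) = 609201/((((8 - 3*(-1/7))*9 + 195)*(-129))) = 609201/((((8 + 3/7)*9 + 195)*(-129))) = 609201/((((59/7)*9 + 195)*(-129))) = 609201/(((531/7 + 195)*(-129))) = 609201/(((1896/7)*(-129))) = 609201/(-244584/7) = 609201*(-7/244584) = -473823/27176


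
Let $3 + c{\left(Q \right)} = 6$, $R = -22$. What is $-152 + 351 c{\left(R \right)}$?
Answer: $901$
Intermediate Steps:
$c{\left(Q \right)} = 3$ ($c{\left(Q \right)} = -3 + 6 = 3$)
$-152 + 351 c{\left(R \right)} = -152 + 351 \cdot 3 = -152 + 1053 = 901$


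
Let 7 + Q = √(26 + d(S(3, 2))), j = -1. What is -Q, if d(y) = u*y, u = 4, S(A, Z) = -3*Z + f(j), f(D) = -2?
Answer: 7 - I*√6 ≈ 7.0 - 2.4495*I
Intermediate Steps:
S(A, Z) = -2 - 3*Z (S(A, Z) = -3*Z - 2 = -2 - 3*Z)
d(y) = 4*y
Q = -7 + I*√6 (Q = -7 + √(26 + 4*(-2 - 3*2)) = -7 + √(26 + 4*(-2 - 6)) = -7 + √(26 + 4*(-8)) = -7 + √(26 - 32) = -7 + √(-6) = -7 + I*√6 ≈ -7.0 + 2.4495*I)
-Q = -(-7 + I*√6) = 7 - I*√6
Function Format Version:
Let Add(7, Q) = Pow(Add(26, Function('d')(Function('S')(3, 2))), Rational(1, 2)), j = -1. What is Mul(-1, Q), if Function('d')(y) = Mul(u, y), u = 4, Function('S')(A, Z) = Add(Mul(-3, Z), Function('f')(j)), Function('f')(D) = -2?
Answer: Add(7, Mul(-1, I, Pow(6, Rational(1, 2)))) ≈ Add(7.0000, Mul(-2.4495, I))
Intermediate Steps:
Function('S')(A, Z) = Add(-2, Mul(-3, Z)) (Function('S')(A, Z) = Add(Mul(-3, Z), -2) = Add(-2, Mul(-3, Z)))
Function('d')(y) = Mul(4, y)
Q = Add(-7, Mul(I, Pow(6, Rational(1, 2)))) (Q = Add(-7, Pow(Add(26, Mul(4, Add(-2, Mul(-3, 2)))), Rational(1, 2))) = Add(-7, Pow(Add(26, Mul(4, Add(-2, -6))), Rational(1, 2))) = Add(-7, Pow(Add(26, Mul(4, -8)), Rational(1, 2))) = Add(-7, Pow(Add(26, -32), Rational(1, 2))) = Add(-7, Pow(-6, Rational(1, 2))) = Add(-7, Mul(I, Pow(6, Rational(1, 2)))) ≈ Add(-7.0000, Mul(2.4495, I)))
Mul(-1, Q) = Mul(-1, Add(-7, Mul(I, Pow(6, Rational(1, 2))))) = Add(7, Mul(-1, I, Pow(6, Rational(1, 2))))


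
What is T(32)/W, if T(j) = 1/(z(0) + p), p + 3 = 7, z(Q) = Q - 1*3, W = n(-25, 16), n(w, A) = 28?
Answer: 1/28 ≈ 0.035714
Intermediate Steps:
W = 28
z(Q) = -3 + Q (z(Q) = Q - 3 = -3 + Q)
p = 4 (p = -3 + 7 = 4)
T(j) = 1 (T(j) = 1/((-3 + 0) + 4) = 1/(-3 + 4) = 1/1 = 1)
T(32)/W = 1/28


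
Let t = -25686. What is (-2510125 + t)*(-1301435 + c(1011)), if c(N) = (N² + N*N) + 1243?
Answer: -1886770174550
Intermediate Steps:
c(N) = 1243 + 2*N² (c(N) = (N² + N²) + 1243 = 2*N² + 1243 = 1243 + 2*N²)
(-2510125 + t)*(-1301435 + c(1011)) = (-2510125 - 25686)*(-1301435 + (1243 + 2*1011²)) = -2535811*(-1301435 + (1243 + 2*1022121)) = -2535811*(-1301435 + (1243 + 2044242)) = -2535811*(-1301435 + 2045485) = -2535811*744050 = -1886770174550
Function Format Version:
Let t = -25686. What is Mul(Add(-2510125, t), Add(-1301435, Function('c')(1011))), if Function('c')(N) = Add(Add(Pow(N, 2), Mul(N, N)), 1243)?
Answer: -1886770174550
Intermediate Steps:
Function('c')(N) = Add(1243, Mul(2, Pow(N, 2))) (Function('c')(N) = Add(Add(Pow(N, 2), Pow(N, 2)), 1243) = Add(Mul(2, Pow(N, 2)), 1243) = Add(1243, Mul(2, Pow(N, 2))))
Mul(Add(-2510125, t), Add(-1301435, Function('c')(1011))) = Mul(Add(-2510125, -25686), Add(-1301435, Add(1243, Mul(2, Pow(1011, 2))))) = Mul(-2535811, Add(-1301435, Add(1243, Mul(2, 1022121)))) = Mul(-2535811, Add(-1301435, Add(1243, 2044242))) = Mul(-2535811, Add(-1301435, 2045485)) = Mul(-2535811, 744050) = -1886770174550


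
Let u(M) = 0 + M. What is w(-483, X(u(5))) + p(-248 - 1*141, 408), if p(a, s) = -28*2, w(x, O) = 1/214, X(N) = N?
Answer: -11983/214 ≈ -55.995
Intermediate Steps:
u(M) = M
w(x, O) = 1/214
p(a, s) = -56
w(-483, X(u(5))) + p(-248 - 1*141, 408) = 1/214 - 56 = -11983/214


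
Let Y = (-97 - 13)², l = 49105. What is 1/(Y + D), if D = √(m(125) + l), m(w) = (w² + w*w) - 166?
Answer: 12100/146329811 - √80189/146329811 ≈ 8.0755e-5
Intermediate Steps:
m(w) = -166 + 2*w² (m(w) = (w² + w²) - 166 = 2*w² - 166 = -166 + 2*w²)
Y = 12100 (Y = (-110)² = 12100)
D = √80189 (D = √((-166 + 2*125²) + 49105) = √((-166 + 2*15625) + 49105) = √((-166 + 31250) + 49105) = √(31084 + 49105) = √80189 ≈ 283.18)
1/(Y + D) = 1/(12100 + √80189)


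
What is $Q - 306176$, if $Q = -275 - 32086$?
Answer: $-338537$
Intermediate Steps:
$Q = -32361$ ($Q = -275 - 32086 = -32361$)
$Q - 306176 = -32361 - 306176 = -338537$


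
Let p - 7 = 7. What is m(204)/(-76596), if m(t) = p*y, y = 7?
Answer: -49/38298 ≈ -0.0012794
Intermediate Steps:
p = 14 (p = 7 + 7 = 14)
m(t) = 98 (m(t) = 14*7 = 98)
m(204)/(-76596) = 98/(-76596) = 98*(-1/76596) = -49/38298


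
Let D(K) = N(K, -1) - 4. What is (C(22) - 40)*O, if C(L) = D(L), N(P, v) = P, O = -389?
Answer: 8558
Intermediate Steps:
D(K) = -4 + K (D(K) = K - 4 = -4 + K)
C(L) = -4 + L
(C(22) - 40)*O = ((-4 + 22) - 40)*(-389) = (18 - 40)*(-389) = -22*(-389) = 8558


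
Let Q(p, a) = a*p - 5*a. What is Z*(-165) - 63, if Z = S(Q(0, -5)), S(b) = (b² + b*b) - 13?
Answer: -204168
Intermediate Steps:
Q(p, a) = -5*a + a*p
S(b) = -13 + 2*b² (S(b) = (b² + b²) - 13 = 2*b² - 13 = -13 + 2*b²)
Z = 1237 (Z = -13 + 2*(-5*(-5 + 0))² = -13 + 2*(-5*(-5))² = -13 + 2*25² = -13 + 2*625 = -13 + 1250 = 1237)
Z*(-165) - 63 = 1237*(-165) - 63 = -204105 - 63 = -204168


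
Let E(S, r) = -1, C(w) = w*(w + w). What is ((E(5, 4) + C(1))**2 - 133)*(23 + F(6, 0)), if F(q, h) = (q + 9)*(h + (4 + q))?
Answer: -22836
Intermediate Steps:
F(q, h) = (9 + q)*(4 + h + q)
C(w) = 2*w**2 (C(w) = w*(2*w) = 2*w**2)
((E(5, 4) + C(1))**2 - 133)*(23 + F(6, 0)) = ((-1 + 2*1**2)**2 - 133)*(23 + (36 + 6**2 + 9*0 + 13*6 + 0*6)) = ((-1 + 2*1)**2 - 133)*(23 + (36 + 36 + 0 + 78 + 0)) = ((-1 + 2)**2 - 133)*(23 + 150) = (1**2 - 133)*173 = (1 - 133)*173 = -132*173 = -22836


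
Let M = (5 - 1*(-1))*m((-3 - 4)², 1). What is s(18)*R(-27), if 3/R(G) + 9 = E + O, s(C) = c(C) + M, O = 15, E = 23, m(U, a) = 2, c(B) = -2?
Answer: 30/29 ≈ 1.0345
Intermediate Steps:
M = 12 (M = (5 - 1*(-1))*2 = (5 + 1)*2 = 6*2 = 12)
s(C) = 10 (s(C) = -2 + 12 = 10)
R(G) = 3/29 (R(G) = 3/(-9 + (23 + 15)) = 3/(-9 + 38) = 3/29)
s(18)*R(-27) = 10*(3/29) = 30/29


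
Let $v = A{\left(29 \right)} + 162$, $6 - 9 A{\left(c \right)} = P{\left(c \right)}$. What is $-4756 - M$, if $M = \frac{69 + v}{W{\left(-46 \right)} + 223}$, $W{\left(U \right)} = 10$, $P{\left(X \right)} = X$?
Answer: $- \frac{9975388}{2097} \approx -4757.0$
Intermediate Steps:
$A{\left(c \right)} = \frac{2}{3} - \frac{c}{9}$
$v = \frac{1435}{9}$ ($v = \left(\frac{2}{3} - \frac{29}{9}\right) + 162 = - \frac{23}{9} + 162 = \frac{1435}{9} \approx 159.44$)
$M = \frac{2056}{2097}$ ($M = \frac{69 + \frac{1435}{9}}{10 + 223} = \frac{2056}{9 \cdot 233} = \frac{2056}{9} \cdot \frac{1}{233} = \frac{2056}{2097} \approx 0.98045$)
$-4756 - M = -4756 - \frac{2056}{2097} = - \frac{9975388}{2097}$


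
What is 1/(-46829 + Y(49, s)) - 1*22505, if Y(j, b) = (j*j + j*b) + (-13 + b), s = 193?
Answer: -782971456/34791 ≈ -22505.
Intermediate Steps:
Y(j, b) = -13 + b + j**2 + b*j (Y(j, b) = (j**2 + b*j) + (-13 + b) = -13 + b + j**2 + b*j)
1/(-46829 + Y(49, s)) - 1*22505 = 1/(-46829 + (-13 + 193 + 49**2 + 193*49)) - 1*22505 = 1/(-46829 + (-13 + 193 + 2401 + 9457)) - 22505 = 1/(-46829 + 12038) - 22505 = 1/(-34791) - 22505 = -1/34791 - 22505 = -782971456/34791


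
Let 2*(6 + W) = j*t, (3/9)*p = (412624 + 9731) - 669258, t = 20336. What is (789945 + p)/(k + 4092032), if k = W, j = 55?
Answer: 8206/775211 ≈ 0.010586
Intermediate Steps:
p = -740709 (p = 3*((412624 + 9731) - 669258) = 3*(422355 - 669258) = 3*(-246903) = -740709)
W = 559234 (W = -6 + (55*20336)/2 = -6 + (1/2)*1118480 = -6 + 559240 = 559234)
k = 559234
(789945 + p)/(k + 4092032) = (789945 - 740709)/(559234 + 4092032) = 49236/4651266 = 49236*(1/4651266) = 8206/775211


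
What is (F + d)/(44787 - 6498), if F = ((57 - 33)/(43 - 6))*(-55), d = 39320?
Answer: 1453520/1416693 ≈ 1.0260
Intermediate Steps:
F = -1320/37 (F = (24/37)*(-55) = -1320/37 ≈ -35.676)
(F + d)/(44787 - 6498) = (-1320/37 + 39320)/(44787 - 6498) = (1453520/37)/38289 = (1453520/37)*(1/38289) = 1453520/1416693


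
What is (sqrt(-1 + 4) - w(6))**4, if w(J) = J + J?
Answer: (12 - sqrt(3))**4 ≈ 11116.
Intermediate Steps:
w(J) = 2*J
(sqrt(-1 + 4) - w(6))**4 = (sqrt(-1 + 4) - 2*6)**4 = (sqrt(3) - 1*12)**4 = (sqrt(3) - 12)**4 = (-12 + sqrt(3))**4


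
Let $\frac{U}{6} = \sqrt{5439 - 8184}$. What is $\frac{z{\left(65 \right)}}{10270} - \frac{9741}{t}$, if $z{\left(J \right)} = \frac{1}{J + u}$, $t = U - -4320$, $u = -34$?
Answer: $- \frac{8269967539}{3687042970} + \frac{3247 i \sqrt{305}}{347430} \approx -2.243 + 0.16322 i$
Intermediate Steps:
$U = 18 i \sqrt{305}$ ($U = 6 \sqrt{5439 - 8184} = 6 \sqrt{-2745} = 6 \cdot 3 i \sqrt{305} = 18 i \sqrt{305} \approx 314.36 i$)
$t = 4320 + 18 i \sqrt{305}$ ($t = 18 i \sqrt{305} - -4320 = 18 i \sqrt{305} + 4320 = 4320 + 18 i \sqrt{305} \approx 4320.0 + 314.36 i$)
$z{\left(J \right)} = \frac{1}{-34 + J}$ ($z{\left(J \right)} = \frac{1}{J - 34} = \frac{1}{-34 + J}$)
$\frac{z{\left(65 \right)}}{10270} - \frac{9741}{t} = \frac{1}{\left(-34 + 65\right) 10270} - \frac{9741}{4320 + 18 i \sqrt{305}} = \frac{1}{31} \cdot \frac{1}{10270} - \frac{9741}{4320 + 18 i \sqrt{305}} = \frac{1}{318370} - \frac{9741}{4320 + 18 i \sqrt{305}}$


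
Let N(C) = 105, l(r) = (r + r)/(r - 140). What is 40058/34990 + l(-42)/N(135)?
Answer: 1829637/1592045 ≈ 1.1492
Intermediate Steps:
l(r) = 2*r/(-140 + r) (l(r) = (2*r)/(-140 + r) = 2*r/(-140 + r))
40058/34990 + l(-42)/N(135) = 40058/34990 + (2*(-42)/(-140 - 42))/105 = 40058*(1/34990) + (2*(-42)/(-182))*(1/105) = 20029/17495 + (2*(-42)*(-1/182))*(1/105) = 20029/17495 + (6/13)*(1/105) = 20029/17495 + 2/455 = 1829637/1592045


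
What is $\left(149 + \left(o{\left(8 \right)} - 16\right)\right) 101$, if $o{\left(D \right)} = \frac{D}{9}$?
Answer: $\frac{121705}{9} \approx 13523.0$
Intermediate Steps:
$o{\left(D \right)} = \frac{D}{9}$ ($o{\left(D \right)} = D \frac{1}{9} = \frac{D}{9}$)
$\left(149 + \left(o{\left(8 \right)} - 16\right)\right) 101 = \left(149 + \left(\frac{1}{9} \cdot 8 - 16\right)\right) 101 = \left(149 + \left(\frac{8}{9} - 16\right)\right) 101 = \left(149 - \frac{136}{9}\right) 101 = \frac{1205}{9} \cdot 101 = \frac{121705}{9}$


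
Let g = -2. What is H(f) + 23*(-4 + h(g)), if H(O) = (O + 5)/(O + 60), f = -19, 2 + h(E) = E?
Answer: -7558/41 ≈ -184.34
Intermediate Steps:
h(E) = -2 + E
H(O) = (5 + O)/(60 + O)
H(f) + 23*(-4 + h(g)) = (5 - 19)/(60 - 19) + 23*(-4 + (-2 - 2)) = -14/41 + 23*(-4 - 4) = (1/41)*(-14) + 23*(-8) = -14/41 - 184 = -7558/41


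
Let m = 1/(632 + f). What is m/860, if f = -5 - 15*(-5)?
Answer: 1/603720 ≈ 1.6564e-6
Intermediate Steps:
f = 70 (f = -5 + 75 = 70)
m = 1/702 (m = 1/(632 + 70) = 1/702 ≈ 0.0014245)
m/860 = (1/702)/860 = (1/702)*(1/860) = 1/603720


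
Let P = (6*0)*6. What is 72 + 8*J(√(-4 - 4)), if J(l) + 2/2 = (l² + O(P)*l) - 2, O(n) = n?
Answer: -16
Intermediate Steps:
P = 0 (P = 0*6 = 0)
J(l) = -3 + l² (J(l) = -1 + ((l² + 0*l) - 2) = -1 + ((l² + 0) - 2) = -1 + (l² - 2) = -1 + (-2 + l²) = -3 + l²)
72 + 8*J(√(-4 - 4)) = 72 + 8*(-3 + (√(-4 - 4))²) = 72 + 8*(-3 + (√(-8))²) = 72 + 8*(-3 + (2*I*√2)²) = 72 + 8*(-3 - 8) = 72 + 8*(-11) = 72 - 88 = -16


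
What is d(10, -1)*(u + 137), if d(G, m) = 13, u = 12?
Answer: 1937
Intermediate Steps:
d(10, -1)*(u + 137) = 13*(12 + 137) = 13*149 = 1937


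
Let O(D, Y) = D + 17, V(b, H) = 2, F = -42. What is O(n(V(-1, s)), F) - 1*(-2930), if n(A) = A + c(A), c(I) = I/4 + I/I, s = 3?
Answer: 5901/2 ≈ 2950.5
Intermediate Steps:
c(I) = 1 + I/4 (c(I) = I*(¼) + 1 = I/4 + 1 = 1 + I/4)
n(A) = 1 + 5*A/4 (n(A) = A + (1 + A/4) = 1 + 5*A/4)
O(D, Y) = 17 + D
O(n(V(-1, s)), F) - 1*(-2930) = (17 + (1 + (5/4)*2)) - 1*(-2930) = (17 + (1 + 5/2)) + 2930 = (17 + 7/2) + 2930 = 41/2 + 2930 = 5901/2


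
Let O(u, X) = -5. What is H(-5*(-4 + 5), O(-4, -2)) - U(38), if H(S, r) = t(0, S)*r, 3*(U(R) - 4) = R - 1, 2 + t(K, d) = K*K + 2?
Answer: -49/3 ≈ -16.333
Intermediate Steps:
t(K, d) = K² (t(K, d) = -2 + (K*K + 2) = -2 + (K² + 2) = -2 + (2 + K²) = K²)
U(R) = 11/3 + R/3 (U(R) = 4 + (R - 1)/3 = 4 + (-1 + R)/3 = 4 + (-⅓ + R/3) = 11/3 + R/3)
H(S, r) = 0 (H(S, r) = 0²*r = 0*r = 0)
H(-5*(-4 + 5), O(-4, -2)) - U(38) = 0 - (11/3 + (⅓)*38) = 0 - (11/3 + 38/3) = 0 - 1*49/3 = 0 - 49/3 = -49/3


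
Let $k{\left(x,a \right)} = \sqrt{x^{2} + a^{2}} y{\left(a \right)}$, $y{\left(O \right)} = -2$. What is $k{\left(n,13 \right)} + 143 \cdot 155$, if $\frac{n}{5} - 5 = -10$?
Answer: $22165 - 2 \sqrt{794} \approx 22109.0$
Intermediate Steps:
$n = -25$ ($n = 25 + 5 \left(-10\right) = 25 - 50 = -25$)
$k{\left(x,a \right)} = - 2 \sqrt{a^{2} + x^{2}}$ ($k{\left(x,a \right)} = \sqrt{x^{2} + a^{2}} \left(-2\right) = \sqrt{a^{2} + x^{2}} \left(-2\right) = - 2 \sqrt{a^{2} + x^{2}}$)
$k{\left(n,13 \right)} + 143 \cdot 155 = - 2 \sqrt{13^{2} + \left(-25\right)^{2}} + 143 \cdot 155 = - 2 \sqrt{169 + 625} + 22165 = - 2 \sqrt{794} + 22165 = 22165 - 2 \sqrt{794}$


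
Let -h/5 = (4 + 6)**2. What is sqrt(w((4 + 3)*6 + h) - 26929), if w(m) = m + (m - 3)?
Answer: 118*I*sqrt(2) ≈ 166.88*I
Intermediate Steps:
h = -500 (h = -5*(4 + 6)**2 = -5*10**2 = -5*100 = -500)
w(m) = -3 + 2*m (w(m) = m + (-3 + m) = -3 + 2*m)
sqrt(w((4 + 3)*6 + h) - 26929) = sqrt((-3 + 2*((4 + 3)*6 - 500)) - 26929) = sqrt((-3 + 2*(7*6 - 500)) - 26929) = sqrt((-3 + 2*(42 - 500)) - 26929) = sqrt((-3 + 2*(-458)) - 26929) = sqrt((-3 - 916) - 26929) = sqrt(-919 - 26929) = sqrt(-27848) = 118*I*sqrt(2)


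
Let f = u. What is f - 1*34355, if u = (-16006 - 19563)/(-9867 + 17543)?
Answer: -263744549/7676 ≈ -34360.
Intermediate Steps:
u = -35569/7676 ≈ -4.6338
f = -35569/7676 ≈ -4.6338
f - 1*34355 = -35569/7676 - 1*34355 = -35569/7676 - 34355 = -263744549/7676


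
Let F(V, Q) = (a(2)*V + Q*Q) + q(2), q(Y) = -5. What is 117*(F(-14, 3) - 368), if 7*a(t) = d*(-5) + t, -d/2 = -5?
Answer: -31356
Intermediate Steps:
d = 10 (d = -2*(-5) = 10)
a(t) = -50/7 + t/7 (a(t) = (10*(-5) + t)/7 = (-50 + t)/7 = -50/7 + t/7)
F(V, Q) = -5 + Q**2 - 48*V/7 (F(V, Q) = ((-50/7 + (1/7)*2)*V + Q*Q) - 5 = ((-50/7 + 2/7)*V + Q**2) - 5 = (-48*V/7 + Q**2) - 5 = (Q**2 - 48*V/7) - 5 = -5 + Q**2 - 48*V/7)
117*(F(-14, 3) - 368) = 117*((-5 + 3**2 - 48/7*(-14)) - 368) = 117*((-5 + 9 + 96) - 368) = 117*(100 - 368) = 117*(-268) = -31356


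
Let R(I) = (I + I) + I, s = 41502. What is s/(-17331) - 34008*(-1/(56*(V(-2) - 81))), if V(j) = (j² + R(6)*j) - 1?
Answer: -11865853/1536682 ≈ -7.7217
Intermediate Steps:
R(I) = 3*I (R(I) = 2*I + I = 3*I)
V(j) = -1 + j² + 18*j (V(j) = (j² + (3*6)*j) - 1 = (j² + 18*j) - 1 = -1 + j² + 18*j)
s/(-17331) - 34008*(-1/(56*(V(-2) - 81))) = 41502/(-17331) - 34008*(-1/(56*((-1 + (-2)² + 18*(-2)) - 81))) = 41502*(-1/17331) - 34008*(-1/(56*((-1 + 4 - 36) - 81))) = -13834/5777 - 34008*(-1/(56*(-33 - 81))) = -13834/5777 - 34008/((-114*(-56))) = -13834/5777 - 34008/6384 = -13834/5777 - 34008*1/6384 = -13834/5777 - 1417/266 = -11865853/1536682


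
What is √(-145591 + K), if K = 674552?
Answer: √528961 ≈ 727.30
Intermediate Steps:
√(-145591 + K) = √(-145591 + 674552) = √528961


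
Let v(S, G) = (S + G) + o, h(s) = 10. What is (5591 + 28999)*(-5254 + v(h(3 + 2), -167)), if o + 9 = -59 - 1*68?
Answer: -191870730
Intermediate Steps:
o = -136 (o = -9 + (-59 - 1*68) = -9 + (-59 - 68) = -9 - 127 = -136)
v(S, G) = -136 + G + S (v(S, G) = (S + G) - 136 = (G + S) - 136 = -136 + G + S)
(5591 + 28999)*(-5254 + v(h(3 + 2), -167)) = (5591 + 28999)*(-5254 + (-136 - 167 + 10)) = 34590*(-5254 - 293) = 34590*(-5547) = -191870730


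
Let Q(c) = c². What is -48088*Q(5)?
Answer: -1202200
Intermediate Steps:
-48088*Q(5) = -48088*5² = -48088*25 = -1202200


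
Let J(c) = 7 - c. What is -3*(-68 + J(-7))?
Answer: 162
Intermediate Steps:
-3*(-68 + J(-7)) = -3*(-68 + (7 - 1*(-7))) = -3*(-68 + (7 + 7)) = -3*(-68 + 14) = -3*(-54) = 162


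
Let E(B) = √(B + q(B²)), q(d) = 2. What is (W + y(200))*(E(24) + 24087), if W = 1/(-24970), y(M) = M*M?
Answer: 24058095575913/24970 + 998799999*√26/24970 ≈ 9.6368e+8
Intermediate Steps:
y(M) = M²
E(B) = √(2 + B) (E(B) = √(B + 2) = √(2 + B))
W = -1/24970 ≈ -4.0048e-5
(W + y(200))*(E(24) + 24087) = (-1/24970 + 200²)*(√(2 + 24) + 24087) = (-1/24970 + 40000)*(√26 + 24087) = 998799999*(24087 + √26)/24970 = 24058095575913/24970 + 998799999*√26/24970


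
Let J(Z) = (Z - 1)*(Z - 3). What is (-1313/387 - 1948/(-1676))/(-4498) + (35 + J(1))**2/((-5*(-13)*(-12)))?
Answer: -2290228279/1458728388 ≈ -1.5700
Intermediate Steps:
J(Z) = (-1 + Z)*(-3 + Z)
(-1313/387 - 1948/(-1676))/(-4498) + (35 + J(1))**2/((-5*(-13)*(-12))) = (-1313/387 - 1948/(-1676))/(-4498) + (35 + (3 + 1**2 - 4*1))**2/((-5*(-13)*(-12))) = (-1313*1/387 - 1948*(-1/1676))*(-1/4498) + (35 + (3 + 1 - 4))**2/((65*(-12))) = (-1313/387 + 487/419)*(-1/4498) + (35 + 0)**2/(-780) = -361678/162153*(-1/4498) + 35**2*(-1/780) = 180839/364682097 + 1225*(-1/780) = 180839/364682097 - 245/156 = -2290228279/1458728388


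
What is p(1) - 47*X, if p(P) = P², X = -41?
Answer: 1928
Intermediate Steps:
p(1) - 47*X = 1² - 47*(-41) = 1 + 1927 = 1928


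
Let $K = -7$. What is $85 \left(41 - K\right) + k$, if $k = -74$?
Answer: $4006$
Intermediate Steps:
$85 \left(41 - K\right) + k = 85 \left(41 - -7\right) - 74 = 85 \left(41 + 7\right) - 74 = 85 \cdot 48 - 74 = 4080 - 74 = 4006$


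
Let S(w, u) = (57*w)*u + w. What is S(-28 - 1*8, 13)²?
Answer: 713530944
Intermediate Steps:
S(w, u) = w + 57*u*w (S(w, u) = 57*u*w + w = w + 57*u*w)
S(-28 - 1*8, 13)² = ((-28 - 1*8)*(1 + 57*13))² = ((-28 - 8)*(1 + 741))² = (-36*742)² = (-26712)² = 713530944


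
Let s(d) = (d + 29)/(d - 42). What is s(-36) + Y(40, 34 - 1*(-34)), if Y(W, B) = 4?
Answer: 319/78 ≈ 4.0897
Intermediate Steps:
s(d) = (29 + d)/(-42 + d)
s(-36) + Y(40, 34 - 1*(-34)) = (29 - 36)/(-42 - 36) + 4 = -7/(-78) + 4 = -1/78*(-7) + 4 = 7/78 + 4 = 319/78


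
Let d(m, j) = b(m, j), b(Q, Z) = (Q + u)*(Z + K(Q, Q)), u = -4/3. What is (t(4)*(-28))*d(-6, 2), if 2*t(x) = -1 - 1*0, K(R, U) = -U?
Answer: -2464/3 ≈ -821.33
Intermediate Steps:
u = -4/3 (u = -4*⅓ = -4/3 ≈ -1.3333)
t(x) = -½ (t(x) = (-1 - 1*0)/2 = (-1 + 0)/2 = (½)*(-1) = -½)
b(Q, Z) = (-4/3 + Q)*(Z - Q) (b(Q, Z) = (Q - 4/3)*(Z - Q) = (-4/3 + Q)*(Z - Q))
d(m, j) = -m² - 4*j/3 + 4*m/3 + j*m (d(m, j) = -m² - 4*j/3 + 4*m/3 + m*j = -m² - 4*j/3 + 4*m/3 + j*m)
(t(4)*(-28))*d(-6, 2) = (-½*(-28))*(-1*(-6)² - 4/3*2 + (4/3)*(-6) + 2*(-6)) = 14*(-1*36 - 8/3 - 8 - 12) = 14*(-36 - 8/3 - 8 - 12) = 14*(-176/3) = -2464/3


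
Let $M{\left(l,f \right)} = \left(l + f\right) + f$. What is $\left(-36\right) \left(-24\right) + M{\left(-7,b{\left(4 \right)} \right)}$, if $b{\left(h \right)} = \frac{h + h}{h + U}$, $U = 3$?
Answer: $\frac{6015}{7} \approx 859.29$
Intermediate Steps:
$b{\left(h \right)} = \frac{2 h}{3 + h}$ ($b{\left(h \right)} = \frac{h + h}{h + 3} = \frac{2 h}{3 + h}$)
$M{\left(l,f \right)} = l + 2 f$ ($M{\left(l,f \right)} = \left(f + l\right) + f = l + 2 f$)
$\left(-36\right) \left(-24\right) + M{\left(-7,b{\left(4 \right)} \right)} = \left(-36\right) \left(-24\right) - \left(7 - 2 \cdot 2 \cdot 4 \frac{1}{3 + 4}\right) = 864 - \left(7 - 2 \cdot 2 \cdot 4 \cdot \frac{1}{7}\right) = 864 + \left(-7 + 2 \cdot \frac{8}{7}\right) = 864 + \left(-7 + \frac{16}{7}\right) = 864 - \frac{33}{7} = \frac{6015}{7}$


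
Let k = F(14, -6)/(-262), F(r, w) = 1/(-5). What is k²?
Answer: 1/1716100 ≈ 5.8272e-7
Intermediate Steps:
F(r, w) = -⅕
k = 1/1310 (k = -⅕/(-262) = -⅕*(-1/262) = 1/1310 ≈ 0.00076336)
k² = (1/1310)² = 1/1716100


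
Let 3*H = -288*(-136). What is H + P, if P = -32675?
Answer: -19619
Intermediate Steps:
H = 13056 (H = (-288*(-136))/3 = (1/3)*39168 = 13056)
H + P = 13056 - 32675 = -19619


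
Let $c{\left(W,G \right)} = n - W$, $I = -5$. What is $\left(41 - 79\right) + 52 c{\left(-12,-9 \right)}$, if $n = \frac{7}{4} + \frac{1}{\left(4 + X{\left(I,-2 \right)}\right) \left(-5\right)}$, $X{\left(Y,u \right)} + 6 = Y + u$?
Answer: $\frac{30517}{45} \approx 678.16$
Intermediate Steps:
$X{\left(Y,u \right)} = -6 + Y + u$ ($X{\left(Y,u \right)} = -6 + \left(Y + u\right) = -6 + Y + u$)
$n = \frac{319}{180}$ ($n = \frac{7}{4} + \frac{1}{\left(4 - 13\right) \left(-5\right)} = 7 \cdot \frac{1}{4} + \frac{1}{4 - 13} \left(- \frac{1}{5}\right) = \frac{7}{4} + \frac{1}{-9} \left(- \frac{1}{5}\right) = \frac{7}{4} - - \frac{1}{45} = \frac{7}{4} + \frac{1}{45} = \frac{319}{180} \approx 1.7722$)
$c{\left(W,G \right)} = \frac{319}{180} - W$
$\left(41 - 79\right) + 52 c{\left(-12,-9 \right)} = \left(41 - 79\right) + 52 \left(\frac{319}{180} - -12\right) = -38 + 52 \left(\frac{319}{180} + 12\right) = -38 + 52 \cdot \frac{2479}{180} = -38 + \frac{32227}{45} = \frac{30517}{45}$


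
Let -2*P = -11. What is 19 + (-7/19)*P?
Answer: 645/38 ≈ 16.974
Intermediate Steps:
P = 11/2 (P = -½*(-11) = 11/2 ≈ 5.5000)
19 + (-7/19)*P = 19 - 7/19*(11/2) = 19 - 7*1/19*(11/2) = 19 - 7/19*11/2 = 19 - 77/38 = 645/38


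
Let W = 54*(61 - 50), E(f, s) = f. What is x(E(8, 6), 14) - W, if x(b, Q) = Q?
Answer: -580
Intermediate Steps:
W = 594 (W = 54*11 = 594)
x(E(8, 6), 14) - W = 14 - 1*594 = 14 - 594 = -580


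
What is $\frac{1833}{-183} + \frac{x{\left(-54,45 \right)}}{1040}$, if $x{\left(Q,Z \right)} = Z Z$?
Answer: $- \frac{102383}{12688} \approx -8.0693$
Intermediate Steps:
$x{\left(Q,Z \right)} = Z^{2}$
$\frac{1833}{-183} + \frac{x{\left(-54,45 \right)}}{1040} = \frac{1833}{-183} + \frac{45^{2}}{1040} = 1833 \left(- \frac{1}{183}\right) + 2025 \cdot \frac{1}{1040} = - \frac{611}{61} + \frac{405}{208} = - \frac{102383}{12688}$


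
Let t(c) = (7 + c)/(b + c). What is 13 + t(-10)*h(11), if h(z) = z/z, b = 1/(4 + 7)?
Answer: 1450/109 ≈ 13.303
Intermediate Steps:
b = 1/11 ≈ 0.090909
t(c) = (7 + c)/(1/11 + c)
h(z) = 1
13 + t(-10)*h(11) = 13 + (11*(7 - 10)/(1 + 11*(-10)))*1 = 13 + (11*(-3)/(1 - 110))*1 = 13 + (11*(-3)/(-109))*1 = 13 + (11*(-1/109)*(-3))*1 = 13 + (33/109)*1 = 13 + 33/109 = 1450/109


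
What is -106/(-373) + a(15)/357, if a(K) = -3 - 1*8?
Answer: 33739/133161 ≈ 0.25337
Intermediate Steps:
a(K) = -11 (a(K) = -3 - 8 = -11)
-106/(-373) + a(15)/357 = -106/(-373) - 11/357 = -106*(-1/373) - 11*1/357 = 106/373 - 11/357 = 33739/133161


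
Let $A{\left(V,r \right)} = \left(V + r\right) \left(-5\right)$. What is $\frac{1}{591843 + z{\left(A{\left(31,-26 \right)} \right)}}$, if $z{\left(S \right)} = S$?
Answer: $\frac{1}{591818} \approx 1.6897 \cdot 10^{-6}$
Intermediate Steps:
$A{\left(V,r \right)} = - 5 V - 5 r$
$\frac{1}{591843 + z{\left(A{\left(31,-26 \right)} \right)}} = \frac{1}{591843 - 25} = \frac{1}{591818}$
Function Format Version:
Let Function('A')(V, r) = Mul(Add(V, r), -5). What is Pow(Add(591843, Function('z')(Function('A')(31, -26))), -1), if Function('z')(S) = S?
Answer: Rational(1, 591818) ≈ 1.6897e-6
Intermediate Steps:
Function('A')(V, r) = Add(Mul(-5, V), Mul(-5, r))
Pow(Add(591843, Function('z')(Function('A')(31, -26))), -1) = Pow(Add(591843, Add(Mul(-5, 31), Mul(-5, -26))), -1) = Pow(Add(591843, Add(-155, 130)), -1) = Pow(Add(591843, -25), -1) = Pow(591818, -1) = Rational(1, 591818)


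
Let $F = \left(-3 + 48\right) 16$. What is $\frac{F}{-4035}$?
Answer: $- \frac{48}{269} \approx -0.17844$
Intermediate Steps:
$F = 720$ ($F = 45 \cdot 16 = 720$)
$\frac{F}{-4035} = \frac{720}{-4035} = 720 \left(- \frac{1}{4035}\right) = - \frac{48}{269}$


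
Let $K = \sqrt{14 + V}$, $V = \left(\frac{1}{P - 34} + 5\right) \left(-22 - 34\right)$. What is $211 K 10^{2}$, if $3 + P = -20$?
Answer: $\frac{21100 i \sqrt{861042}}{57} \approx 3.4349 \cdot 10^{5} i$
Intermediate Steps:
$P = -23$ ($P = -3 - 20 = -23$)
$V = - \frac{15904}{57}$ ($V = \left(\frac{1}{-23 - 34} + 5\right) \left(-22 - 34\right) = \left(\frac{1}{-57} + 5\right) \left(-56\right) = \left(- \frac{1}{57} + 5\right) \left(-56\right) = \frac{284}{57} \left(-56\right) = - \frac{15904}{57} \approx -279.02$)
$K = \frac{i \sqrt{861042}}{57}$ ($K = \sqrt{14 - \frac{15904}{57}} = \sqrt{- \frac{15106}{57}} = \frac{i \sqrt{861042}}{57} \approx 16.279 i$)
$211 K 10^{2} = 211 \frac{i \sqrt{861042}}{57} \cdot 10^{2} = \frac{211 i \sqrt{861042}}{57} \cdot 100 = \frac{21100 i \sqrt{861042}}{57}$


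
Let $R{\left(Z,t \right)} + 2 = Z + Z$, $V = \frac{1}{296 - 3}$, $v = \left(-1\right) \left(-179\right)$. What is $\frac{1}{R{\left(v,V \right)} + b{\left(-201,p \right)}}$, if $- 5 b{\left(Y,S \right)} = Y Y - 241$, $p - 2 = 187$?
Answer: $- \frac{1}{7676} \approx -0.00013028$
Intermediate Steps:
$p = 189$ ($p = 2 + 187 = 189$)
$v = 179$
$b{\left(Y,S \right)} = \frac{241}{5} - \frac{Y^{2}}{5}$ ($b{\left(Y,S \right)} = - \frac{Y Y - 241}{5} = - \frac{Y^{2} - 241}{5} = - \frac{-241 + Y^{2}}{5} = \frac{241}{5} - \frac{Y^{2}}{5}$)
$V = \frac{1}{293} \approx 0.003413$
$R{\left(Z,t \right)} = -2 + 2 Z$ ($R{\left(Z,t \right)} = -2 + \left(Z + Z\right) = -2 + 2 Z$)
$\frac{1}{R{\left(v,V \right)} + b{\left(-201,p \right)}} = \frac{1}{\left(-2 + 2 \cdot 179\right) + \left(\frac{241}{5} - \frac{\left(-201\right)^{2}}{5}\right)} = \frac{1}{\left(-2 + 358\right) + \left(\frac{241}{5} - \frac{40401}{5}\right)} = \frac{1}{356 + \left(\frac{241}{5} - \frac{40401}{5}\right)} = \frac{1}{356 - 8032} = \frac{1}{-7676} = - \frac{1}{7676}$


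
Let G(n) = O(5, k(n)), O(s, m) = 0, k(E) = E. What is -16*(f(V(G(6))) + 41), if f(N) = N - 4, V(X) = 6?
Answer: -688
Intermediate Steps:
G(n) = 0
f(N) = -4 + N
-16*(f(V(G(6))) + 41) = -16*((-4 + 6) + 41) = -16*(2 + 41) = -16*43 = -688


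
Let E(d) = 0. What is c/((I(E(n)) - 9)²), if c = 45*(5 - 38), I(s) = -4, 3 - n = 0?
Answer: -1485/169 ≈ -8.7870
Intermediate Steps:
n = 3 (n = 3 - 1*0 = 3 + 0 = 3)
c = -1485 (c = 45*(-33) = -1485)
c/((I(E(n)) - 9)²) = -1485/(-4 - 9)² = -1485/((-13)²) = -1485/169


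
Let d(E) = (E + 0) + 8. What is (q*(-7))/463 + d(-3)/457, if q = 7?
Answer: -20078/211591 ≈ -0.094891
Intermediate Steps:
d(E) = 8 + E (d(E) = E + 8 = 8 + E)
(q*(-7))/463 + d(-3)/457 = (7*(-7))/463 + (8 - 3)/457 = -49*1/463 + 5*(1/457) = -49/463 + 5/457 = -20078/211591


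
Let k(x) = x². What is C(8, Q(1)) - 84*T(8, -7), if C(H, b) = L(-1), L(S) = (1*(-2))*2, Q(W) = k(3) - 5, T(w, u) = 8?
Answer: -676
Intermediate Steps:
Q(W) = 4 (Q(W) = 3² - 5 = 9 - 5 = 4)
L(S) = -4 (L(S) = -2*2 = -4)
C(H, b) = -4
C(8, Q(1)) - 84*T(8, -7) = -4 - 84*8 = -4 - 672 = -676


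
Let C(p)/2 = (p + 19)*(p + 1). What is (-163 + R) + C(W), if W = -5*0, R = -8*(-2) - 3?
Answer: -112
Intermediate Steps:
R = 13 (R = 16 - 3 = 13)
W = 0
C(p) = 2*(1 + p)*(19 + p) (C(p) = 2*((p + 19)*(p + 1)) = 2*((19 + p)*(1 + p)) = 2*((1 + p)*(19 + p)) = 2*(1 + p)*(19 + p))
(-163 + R) + C(W) = (-163 + 13) + (38 + 2*0**2 + 40*0) = -150 + (38 + 2*0 + 0) = -150 + (38 + 0 + 0) = -150 + 38 = -112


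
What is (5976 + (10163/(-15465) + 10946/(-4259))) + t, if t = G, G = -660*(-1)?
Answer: 436870462553/65865435 ≈ 6632.8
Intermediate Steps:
G = 660
t = 660
(5976 + (10163/(-15465) + 10946/(-4259))) + t = (5976 + (10163/(-15465) + 10946/(-4259))) + 660 = (5976 + (10163*(-1/15465) + 10946*(-1/4259))) + 660 = (5976 + (-10163/15465 - 10946/4259)) + 660 = (5976 - 212564107/65865435) + 660 = 393399275453/65865435 + 660 = 436870462553/65865435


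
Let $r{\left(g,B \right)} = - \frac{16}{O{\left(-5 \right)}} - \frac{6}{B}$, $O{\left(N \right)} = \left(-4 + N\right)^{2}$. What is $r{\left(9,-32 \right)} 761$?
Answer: $- \frac{9893}{1296} \approx -7.6335$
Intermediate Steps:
$r{\left(g,B \right)} = - \frac{16}{81} - \frac{6}{B}$ ($r{\left(g,B \right)} = - \frac{16}{\left(-4 - 5\right)^{2}} - \frac{6}{B} = - \frac{16}{\left(-9\right)^{2}} - \frac{6}{B} = - \frac{16}{81} - \frac{6}{B}$)
$r{\left(9,-32 \right)} 761 = \left(- \frac{16}{81} - \frac{6}{-32}\right) 761 = \left(- \frac{16}{81} - - \frac{3}{16}\right) 761 = \left(- \frac{16}{81} + \frac{3}{16}\right) 761 = \left(- \frac{13}{1296}\right) 761 = - \frac{9893}{1296}$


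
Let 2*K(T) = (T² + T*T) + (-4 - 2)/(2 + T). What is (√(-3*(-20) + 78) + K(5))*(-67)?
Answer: -11524/7 - 67*√138 ≈ -2433.4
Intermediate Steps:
K(T) = T² - 3/(2 + T) (K(T) = ((T² + T*T) + (-4 - 2)/(2 + T))/2 = ((T² + T²) - 6/(2 + T))/2 = (2*T² - 6/(2 + T))/2 = (-6/(2 + T) + 2*T²)/2 = T² - 3/(2 + T))
(√(-3*(-20) + 78) + K(5))*(-67) = (√(-3*(-20) + 78) + (-3 + 5³ + 2*5²)/(2 + 5))*(-67) = (√(60 + 78) + (-3 + 125 + 2*25)/7)*(-67) = (√138 + (-3 + 125 + 50)/7)*(-67) = (√138 + (⅐)*172)*(-67) = (√138 + 172/7)*(-67) = (172/7 + √138)*(-67) = -11524/7 - 67*√138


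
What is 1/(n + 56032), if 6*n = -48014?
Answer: 3/144089 ≈ 2.0820e-5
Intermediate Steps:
n = -24007/3 (n = (1/6)*(-48014) = -24007/3 ≈ -8002.3)
1/(n + 56032) = 1/(-24007/3 + 56032) = 1/(144089/3) = 3/144089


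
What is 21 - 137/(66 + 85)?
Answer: 3034/151 ≈ 20.093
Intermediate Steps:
21 - 137/(66 + 85) = 21 - 137/151 = 3034/151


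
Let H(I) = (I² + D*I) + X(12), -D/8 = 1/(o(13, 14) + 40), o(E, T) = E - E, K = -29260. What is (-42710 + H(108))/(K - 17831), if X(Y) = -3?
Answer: 14123/21405 ≈ 0.65980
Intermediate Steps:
o(E, T) = 0
D = -⅕ (D = -8/(0 + 40) = -8/40 = -8*1/40 = -⅕ ≈ -0.20000)
H(I) = -3 + I² - I/5 (H(I) = (I² - I/5) - 3 = -3 + I² - I/5)
(-42710 + H(108))/(K - 17831) = (-42710 + (-3 + 108² - ⅕*108))/(-29260 - 17831) = (-42710 + (-3 + 11664 - 108/5))/(-47091) = (-42710 + 58197/5)*(-1/47091) = -155353/5*(-1/47091) = 14123/21405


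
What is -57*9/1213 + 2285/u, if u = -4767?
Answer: -5217176/5782371 ≈ -0.90226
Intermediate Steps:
-57*9/1213 + 2285/u = -57*9/1213 + 2285/(-4767) = -513*1/1213 + 2285*(-1/4767) = -513/1213 - 2285/4767 = -5217176/5782371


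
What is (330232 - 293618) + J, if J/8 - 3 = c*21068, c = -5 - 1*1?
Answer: -974626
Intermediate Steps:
c = -6 (c = -5 - 1 = -6)
J = -1011240 (J = 24 + 8*(-6*21068) = 24 + 8*(-126408) = 24 - 1011264 = -1011240)
(330232 - 293618) + J = (330232 - 293618) - 1011240 = 36614 - 1011240 = -974626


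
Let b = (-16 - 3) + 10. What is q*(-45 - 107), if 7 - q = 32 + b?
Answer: 2432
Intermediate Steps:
b = -9 (b = -19 + 10 = -9)
q = -16 (q = 7 - (32 - 9) = 7 - 1*23 = 7 - 23 = -16)
q*(-45 - 107) = -16*(-45 - 107) = -16*(-152) = 2432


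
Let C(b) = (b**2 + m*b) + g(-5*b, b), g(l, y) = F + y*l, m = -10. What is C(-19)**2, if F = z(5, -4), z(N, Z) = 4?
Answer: 1562500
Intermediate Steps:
F = 4
g(l, y) = 4 + l*y (g(l, y) = 4 + y*l = 4 + l*y)
C(b) = 4 - 10*b - 4*b**2 (C(b) = (b**2 - 10*b) + (4 + (-5*b)*b) = (b**2 - 10*b) + (4 - 5*b**2) = 4 - 10*b - 4*b**2)
C(-19)**2 = (4 - 10*(-19) - 4*(-19)**2)**2 = (4 + 190 - 4*361)**2 = (4 + 190 - 1444)**2 = (-1250)**2 = 1562500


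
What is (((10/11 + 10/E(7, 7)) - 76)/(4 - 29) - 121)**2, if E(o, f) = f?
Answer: 51643926009/3705625 ≈ 13937.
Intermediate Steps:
(((10/11 + 10/E(7, 7)) - 76)/(4 - 29) - 121)**2 = (((10/11 + 10/7) - 76)/(4 - 29) - 121)**2 = (((10*(1/11) + 10*(1/7)) - 76)/(-25) - 121)**2 = (((10/11 + 10/7) - 76)*(-1/25) - 121)**2 = ((180/77 - 76)*(-1/25) - 121)**2 = (-5672/77*(-1/25) - 121)**2 = (5672/1925 - 121)**2 = (-227253/1925)**2 = 51643926009/3705625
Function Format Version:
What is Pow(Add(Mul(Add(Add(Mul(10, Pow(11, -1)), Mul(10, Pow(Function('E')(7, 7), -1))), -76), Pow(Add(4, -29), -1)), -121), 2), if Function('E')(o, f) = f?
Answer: Rational(51643926009, 3705625) ≈ 13937.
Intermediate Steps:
Pow(Add(Mul(Add(Add(Mul(10, Pow(11, -1)), Mul(10, Pow(Function('E')(7, 7), -1))), -76), Pow(Add(4, -29), -1)), -121), 2) = Pow(Add(Mul(Add(Add(Mul(10, Pow(11, -1)), Mul(10, Pow(7, -1))), -76), Pow(Add(4, -29), -1)), -121), 2) = Pow(Add(Mul(Add(Add(Mul(10, Rational(1, 11)), Mul(10, Rational(1, 7))), -76), Pow(-25, -1)), -121), 2) = Pow(Add(Mul(Add(Add(Rational(10, 11), Rational(10, 7)), -76), Rational(-1, 25)), -121), 2) = Pow(Add(Mul(Add(Rational(180, 77), -76), Rational(-1, 25)), -121), 2) = Pow(Add(Mul(Rational(-5672, 77), Rational(-1, 25)), -121), 2) = Pow(Add(Rational(5672, 1925), -121), 2) = Pow(Rational(-227253, 1925), 2) = Rational(51643926009, 3705625)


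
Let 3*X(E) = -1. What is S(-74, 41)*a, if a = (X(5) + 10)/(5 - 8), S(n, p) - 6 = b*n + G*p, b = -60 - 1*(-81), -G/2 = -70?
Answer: -121568/9 ≈ -13508.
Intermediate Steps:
G = 140 (G = -2*(-70) = 140)
b = 21 (b = -60 + 81 = 21)
X(E) = -1/3 (X(E) = (1/3)*(-1) = -1/3)
S(n, p) = 6 + 21*n + 140*p (S(n, p) = 6 + (21*n + 140*p) = 6 + 21*n + 140*p)
a = -29/9 (a = (-1/3 + 10)/(5 - 8) = (29/3)/(-3) = (29/3)*(-1/3) = -29/9 ≈ -3.2222)
S(-74, 41)*a = (6 + 21*(-74) + 140*41)*(-29/9) = (6 - 1554 + 5740)*(-29/9) = 4192*(-29/9) = -121568/9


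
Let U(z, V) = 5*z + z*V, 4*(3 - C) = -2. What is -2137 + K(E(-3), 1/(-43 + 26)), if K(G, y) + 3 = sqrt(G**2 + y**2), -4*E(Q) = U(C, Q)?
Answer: -2140 + sqrt(14177)/68 ≈ -2138.3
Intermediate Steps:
C = 7/2 (C = 3 - 1/4*(-2) = 3 + 1/2 = 7/2 ≈ 3.5000)
U(z, V) = 5*z + V*z
E(Q) = -35/8 - 7*Q/8 (E(Q) = -7*(5 + Q)/8 = -(35/2 + 7*Q/2)/4 = -35/8 - 7*Q/8)
K(G, y) = -3 + sqrt(G**2 + y**2)
-2137 + K(E(-3), 1/(-43 + 26)) = -2137 + (-3 + sqrt((-35/8 - 7/8*(-3))**2 + (1/(-43 + 26))**2)) = -2137 + (-3 + sqrt((-35/8 + 21/8)**2 + (1/(-17))**2)) = -2137 + (-3 + sqrt((-7/4)**2 + (-1/17)**2)) = -2137 + (-3 + sqrt(49/16 + 1/289)) = -2137 + (-3 + sqrt(14177/4624)) = -2137 + (-3 + sqrt(14177)/68) = -2140 + sqrt(14177)/68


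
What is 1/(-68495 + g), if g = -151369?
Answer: -1/219864 ≈ -4.5483e-6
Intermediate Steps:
1/(-68495 + g) = 1/(-68495 - 151369) = 1/(-219864) = -1/219864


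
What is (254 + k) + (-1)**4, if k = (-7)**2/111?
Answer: 28354/111 ≈ 255.44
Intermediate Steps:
k = 49/111 (k = 49*(1/111) = 49/111 ≈ 0.44144)
(254 + k) + (-1)**4 = (254 + 49/111) + (-1)**4 = 28243/111 + 1 = 28354/111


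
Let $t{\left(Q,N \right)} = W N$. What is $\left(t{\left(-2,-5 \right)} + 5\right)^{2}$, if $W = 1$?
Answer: $0$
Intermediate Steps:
$t{\left(Q,N \right)} = N$ ($t{\left(Q,N \right)} = 1 N = N$)
$\left(t{\left(-2,-5 \right)} + 5\right)^{2} = \left(-5 + 5\right)^{2} = 0^{2} = 0$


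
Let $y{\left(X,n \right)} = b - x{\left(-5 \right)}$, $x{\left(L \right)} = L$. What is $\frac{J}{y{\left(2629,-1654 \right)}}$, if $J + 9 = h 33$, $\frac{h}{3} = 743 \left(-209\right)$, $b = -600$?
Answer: $\frac{15373422}{595} \approx 25838.0$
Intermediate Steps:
$h = -465861$ ($h = 3 \cdot 743 \left(-209\right) = 3 \left(-155287\right) = -465861$)
$y{\left(X,n \right)} = -595$ ($y{\left(X,n \right)} = -600 - -5 = -600 + 5 = -595$)
$J = -15373422$ ($J = -9 - 15373413 = -15373422$)
$\frac{J}{y{\left(2629,-1654 \right)}} = - \frac{15373422}{-595} = \left(-15373422\right) \left(- \frac{1}{595}\right) = \frac{15373422}{595}$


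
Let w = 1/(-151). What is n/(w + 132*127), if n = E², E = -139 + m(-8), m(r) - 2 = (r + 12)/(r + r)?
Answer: 45511551/40501808 ≈ 1.1237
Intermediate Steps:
m(r) = 2 + (12 + r)/(2*r) (m(r) = 2 + (r + 12)/(r + r) = 2 + (12 + r)/((2*r)) = 2 + (12 + r)*(1/(2*r)) = 2 + (12 + r)/(2*r))
w = -1/151 ≈ -0.0066225
E = -549/4 (E = -139 + (5/2 + 6/(-8)) = -139 + (5/2 + 6*(-⅛)) = -139 + (5/2 - ¾) = -139 + 7/4 = -549/4 ≈ -137.25)
n = 301401/16 (n = (-549/4)² = 301401/16 ≈ 18838.)
n/(w + 132*127) = 301401/(16*(-1/151 + 132*127)) = 301401/(16*(-1/151 + 16764)) = 301401/(16*(2531363/151)) = (301401/16)*(151/2531363) = 45511551/40501808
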